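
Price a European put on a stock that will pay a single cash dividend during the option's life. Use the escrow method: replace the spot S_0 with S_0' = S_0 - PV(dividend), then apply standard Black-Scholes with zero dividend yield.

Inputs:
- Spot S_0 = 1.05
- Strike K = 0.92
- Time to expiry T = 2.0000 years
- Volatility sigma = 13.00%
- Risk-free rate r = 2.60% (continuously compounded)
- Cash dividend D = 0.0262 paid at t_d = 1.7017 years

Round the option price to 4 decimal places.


PV(D) = D * exp(-r * t_d) = 0.0262 * 0.95672030 = 0.02506607
S_0' = S_0 - PV(D) = 1.0500 - 0.02506607 = 1.02493393
d1 = (ln(S_0'/K) + (r + sigma^2/2)*T) / (sigma*sqrt(T)) = 0.96226223
d2 = d1 - sigma*sqrt(T) = 0.77841447
exp(-rT) = 0.94932887
N(-d1) = 0.16795895; N(-d2) = 0.21816236
P = K * exp(-rT) * N(-d2) - S_0' * N(-d1) = 0.9200 * 0.94932887 * 0.21816236 - 1.02493393 * 0.16795895 = 0.0184

Answer: Price = 0.0184


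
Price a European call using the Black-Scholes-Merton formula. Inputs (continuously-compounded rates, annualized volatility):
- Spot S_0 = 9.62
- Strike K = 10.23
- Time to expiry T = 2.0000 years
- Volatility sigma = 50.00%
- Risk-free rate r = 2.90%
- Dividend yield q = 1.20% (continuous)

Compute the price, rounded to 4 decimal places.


d1 = (ln(S/K) + (r - q + 0.5*sigma^2) * T) / (sigma * sqrt(T)) = 0.31469036
d2 = d1 - sigma * sqrt(T) = -0.39241643
exp(-rT) = 0.94364995; exp(-qT) = 0.97628571
C = S_0 * exp(-qT) * N(d1) - K * exp(-rT) * N(d2)
N(d1) = 0.62350162; N(d2) = 0.34737528
C = 9.6200 * 0.97628571 * 0.62350162 - 10.2300 * 0.94364995 * 0.34737528 = 2.5024

Answer: Price = 2.5024


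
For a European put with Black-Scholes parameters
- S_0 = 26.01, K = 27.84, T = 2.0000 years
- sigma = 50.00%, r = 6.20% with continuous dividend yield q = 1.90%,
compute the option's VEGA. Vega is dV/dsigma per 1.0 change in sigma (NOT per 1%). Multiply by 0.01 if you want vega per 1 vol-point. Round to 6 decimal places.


Answer: Vega = 13.148245

Derivation:
d1 = 0.3790194793; d2 = -0.3280873019
phi(d1) = 0.3712920178; exp(-qT) = 0.9627129409; exp(-rT) = 0.8833798409
Vega = S * exp(-qT) * phi(d1) * sqrt(T) = 26.0100 * 0.9627129409 * 0.3712920178 * 1.4142135624 = 13.148245


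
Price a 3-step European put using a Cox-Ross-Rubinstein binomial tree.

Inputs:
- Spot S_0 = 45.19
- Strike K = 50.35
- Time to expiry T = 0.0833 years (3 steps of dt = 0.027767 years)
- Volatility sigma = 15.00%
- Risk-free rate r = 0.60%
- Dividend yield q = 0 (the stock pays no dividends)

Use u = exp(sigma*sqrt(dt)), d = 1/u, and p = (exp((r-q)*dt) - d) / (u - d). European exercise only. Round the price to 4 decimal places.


dt = T/N = 0.027767
u = exp(sigma*sqrt(dt)) = 1.025310; d = 1/u = 0.975315
p = (exp((r-q)*dt) - d) / (u - d) = 0.497084
Discount per step: exp(-r*dt) = 0.999833
Stock lattice S(k, i) with i counting down-moves:
  k=0: S(0,0) = 45.1900
  k=1: S(1,0) = 46.3338; S(1,1) = 44.0745
  k=2: S(2,0) = 47.5065; S(2,1) = 45.1900; S(2,2) = 42.9865
  k=3: S(3,0) = 48.7089; S(3,1) = 46.3338; S(3,2) = 44.0745; S(3,3) = 41.9254
Terminal payoffs V(N, i) = max(K - S_T, 0):
  V(3,0) = 1.641146; V(3,1) = 4.016241; V(3,2) = 6.275525; V(3,3) = 8.424643
Backward induction: V(k, i) = exp(-r*dt) * [p * V(k+1, i) + (1-p) * V(k+1, i+1)].
  V(2,0) = exp(-r*dt) * [p*1.641146 + (1-p)*4.016241] = 2.835147
  V(2,1) = exp(-r*dt) * [p*4.016241 + (1-p)*6.275525] = 5.151612
  V(2,2) = exp(-r*dt) * [p*6.275525 + (1-p)*8.424643] = 7.355125
  V(1,0) = exp(-r*dt) * [p*2.835147 + (1-p)*5.151612] = 3.999468
  V(1,1) = exp(-r*dt) * [p*5.151612 + (1-p)*7.355125] = 6.258751
  V(0,0) = exp(-r*dt) * [p*3.999468 + (1-p)*6.258751] = 5.134841

Answer: Price = V(0,0) = 5.1348


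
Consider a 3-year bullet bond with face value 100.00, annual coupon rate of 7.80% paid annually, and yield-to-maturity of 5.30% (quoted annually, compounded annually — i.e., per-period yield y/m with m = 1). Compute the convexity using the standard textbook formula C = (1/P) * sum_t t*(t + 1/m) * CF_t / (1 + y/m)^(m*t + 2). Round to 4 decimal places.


Coupon per period c = face * coupon_rate / m = 7.800000
Periods per year m = 1; per-period yield y/m = 0.053000
Number of cashflows N = 3
Cashflows (t years, CF_t, discount factor 1/(1+y/m)^(m*t), PV):
  t = 1.0000: CF_t = 7.800000, DF = 0.949668, PV = 7.407407
  t = 2.0000: CF_t = 7.800000, DF = 0.901869, PV = 7.034575
  t = 3.0000: CF_t = 107.800000, DF = 0.856475, PV = 92.328047
Price P = sum_t PV_t = 106.770029
Convexity numerator sum_t t*(t + 1/m) * CF_t / (1+y/m)^(m*t + 2):
  t = 1.0000: term = 13.361016
  t = 2.0000: term = 38.065573
  t = 3.0000: term = 999.213173
Convexity = (1/P) * sum = 1050.639762 / 106.770029 = 9.840212

Answer: Convexity = 9.8402


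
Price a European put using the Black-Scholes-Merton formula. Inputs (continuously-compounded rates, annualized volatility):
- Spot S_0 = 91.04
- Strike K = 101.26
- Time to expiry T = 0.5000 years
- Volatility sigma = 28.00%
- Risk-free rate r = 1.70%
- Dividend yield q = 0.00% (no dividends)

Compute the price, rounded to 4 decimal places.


Answer: Price = 13.1303

Derivation:
d1 = (ln(S/K) + (r - q + 0.5*sigma^2) * T) / (sigma * sqrt(T)) = -0.39543682
d2 = d1 - sigma * sqrt(T) = -0.59342672
exp(-rT) = 0.99153602; exp(-qT) = 1.00000000
P = K * exp(-rT) * N(-d2) - S_0 * exp(-qT) * N(-d1)
N(-d1) = 0.65373973; N(-d2) = 0.72355219
P = 101.2600 * 0.99153602 * 0.72355219 - 91.0400 * 1.00000000 * 0.65373973 = 13.1303


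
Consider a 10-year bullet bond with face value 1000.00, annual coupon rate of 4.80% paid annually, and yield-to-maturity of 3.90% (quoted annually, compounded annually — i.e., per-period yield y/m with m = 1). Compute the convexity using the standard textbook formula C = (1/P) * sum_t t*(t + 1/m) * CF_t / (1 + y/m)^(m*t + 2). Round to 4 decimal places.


Answer: Convexity = 78.3478

Derivation:
Coupon per period c = face * coupon_rate / m = 48.000000
Periods per year m = 1; per-period yield y/m = 0.039000
Number of cashflows N = 10
Cashflows (t years, CF_t, discount factor 1/(1+y/m)^(m*t), PV):
  t = 1.0000: CF_t = 48.000000, DF = 0.962464, PV = 46.198268
  t = 2.0000: CF_t = 48.000000, DF = 0.926337, PV = 44.464165
  t = 3.0000: CF_t = 48.000000, DF = 0.891566, PV = 42.795154
  t = 4.0000: CF_t = 48.000000, DF = 0.858100, PV = 41.188791
  t = 5.0000: CF_t = 48.000000, DF = 0.825890, PV = 39.642725
  t = 6.0000: CF_t = 48.000000, DF = 0.794889, PV = 38.154692
  t = 7.0000: CF_t = 48.000000, DF = 0.765052, PV = 36.722514
  t = 8.0000: CF_t = 48.000000, DF = 0.736335, PV = 35.344094
  t = 9.0000: CF_t = 48.000000, DF = 0.708696, PV = 34.017415
  t = 10.0000: CF_t = 1048.000000, DF = 0.682094, PV = 714.834998
Price P = sum_t PV_t = 1073.362816
Convexity numerator sum_t t*(t + 1/m) * CF_t / (1+y/m)^(m*t + 2):
  t = 1.0000: term = 85.590308
  t = 2.0000: term = 247.132748
  t = 3.0000: term = 475.712700
  t = 4.0000: term = 763.093840
  t = 5.0000: term = 1101.675418
  t = 6.0000: term = 1484.451959
  t = 7.0000: term = 1904.975245
  t = 8.0000: term = 2357.318466
  t = 9.0000: term = 2836.042428
  t = 10.0000: term = 72839.573991
Convexity = (1/P) * sum = 84095.567103 / 1073.362816 = 78.347755


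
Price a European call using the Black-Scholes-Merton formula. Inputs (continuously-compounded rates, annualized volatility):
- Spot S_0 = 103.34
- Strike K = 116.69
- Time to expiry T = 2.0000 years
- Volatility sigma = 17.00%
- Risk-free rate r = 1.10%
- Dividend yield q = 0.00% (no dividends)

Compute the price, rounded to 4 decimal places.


Answer: Price = 5.8729

Derivation:
d1 = (ln(S/K) + (r - q + 0.5*sigma^2) * T) / (sigma * sqrt(T)) = -0.29364199
d2 = d1 - sigma * sqrt(T) = -0.53405830
exp(-rT) = 0.97824024; exp(-qT) = 1.00000000
C = S_0 * exp(-qT) * N(d1) - K * exp(-rT) * N(d2)
N(d1) = 0.38451574; N(d2) = 0.29665060
C = 103.3400 * 1.00000000 * 0.38451574 - 116.6900 * 0.97824024 * 0.29665060 = 5.8729


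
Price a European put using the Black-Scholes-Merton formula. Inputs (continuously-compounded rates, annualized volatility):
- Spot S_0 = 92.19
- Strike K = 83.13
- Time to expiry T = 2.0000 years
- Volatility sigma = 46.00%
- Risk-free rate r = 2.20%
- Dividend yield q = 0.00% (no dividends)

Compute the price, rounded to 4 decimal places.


d1 = (ln(S/K) + (r - q + 0.5*sigma^2) * T) / (sigma * sqrt(T)) = 0.55192146
d2 = d1 - sigma * sqrt(T) = -0.09861677
exp(-rT) = 0.95695396; exp(-qT) = 1.00000000
P = K * exp(-rT) * N(-d2) - S_0 * exp(-qT) * N(-d1)
N(-d1) = 0.29050108; N(-d2) = 0.53927872
P = 83.1300 * 0.95695396 * 0.53927872 - 92.1900 * 1.00000000 * 0.29050108 = 16.1192

Answer: Price = 16.1192


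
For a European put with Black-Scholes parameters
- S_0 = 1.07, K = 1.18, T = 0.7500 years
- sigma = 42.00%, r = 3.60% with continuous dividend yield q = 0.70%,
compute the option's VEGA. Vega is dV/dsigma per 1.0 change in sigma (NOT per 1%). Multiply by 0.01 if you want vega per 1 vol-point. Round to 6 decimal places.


d1 = -0.0273713240; d2 = -0.3911019936
phi(d1) = 0.3987928667; exp(-qT) = 0.9947637572; exp(-rT) = 0.9733612415
Vega = S * exp(-qT) * phi(d1) * sqrt(T) = 1.0700 * 0.9947637572 * 0.3987928667 * 0.8660254038 = 0.367605

Answer: Vega = 0.367605


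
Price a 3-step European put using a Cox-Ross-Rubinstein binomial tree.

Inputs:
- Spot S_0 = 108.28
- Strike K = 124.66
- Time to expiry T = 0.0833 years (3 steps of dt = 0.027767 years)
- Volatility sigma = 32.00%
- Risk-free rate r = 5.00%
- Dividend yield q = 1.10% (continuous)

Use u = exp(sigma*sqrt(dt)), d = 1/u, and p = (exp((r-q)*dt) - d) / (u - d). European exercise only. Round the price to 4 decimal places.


dt = T/N = 0.027767
u = exp(sigma*sqrt(dt)) = 1.054770; d = 1/u = 0.948074
p = (exp((r-q)*dt) - d) / (u - d) = 0.496827
Discount per step: exp(-r*dt) = 0.998613
Stock lattice S(k, i) with i counting down-moves:
  k=0: S(0,0) = 108.2800
  k=1: S(1,0) = 114.2105; S(1,1) = 102.6575
  k=2: S(2,0) = 120.4658; S(2,1) = 108.2800; S(2,2) = 97.3269
  k=3: S(3,0) = 127.0637; S(3,1) = 114.2105; S(3,2) = 102.6575; S(3,3) = 92.2731
Terminal payoffs V(N, i) = max(K - S_T, 0):
  V(3,0) = 0.000000; V(3,1) = 10.449512; V(3,2) = 22.002542; V(3,3) = 32.386918
Backward induction: V(k, i) = exp(-r*dt) * [p * V(k+1, i) + (1-p) * V(k+1, i+1)].
  V(2,0) = exp(-r*dt) * [p*0.000000 + (1-p)*10.449512] = 5.250614
  V(2,1) = exp(-r*dt) * [p*10.449512 + (1-p)*22.002542] = 16.240118
  V(2,2) = exp(-r*dt) * [p*22.002542 + (1-p)*32.386918] = 27.189900
  V(1,0) = exp(-r*dt) * [p*5.250614 + (1-p)*16.240118] = 10.765275
  V(1,1) = exp(-r*dt) * [p*16.240118 + (1-p)*27.189900] = 21.719573
  V(0,0) = exp(-r*dt) * [p*10.765275 + (1-p)*21.719573] = 16.254595

Answer: Price = V(0,0) = 16.2546


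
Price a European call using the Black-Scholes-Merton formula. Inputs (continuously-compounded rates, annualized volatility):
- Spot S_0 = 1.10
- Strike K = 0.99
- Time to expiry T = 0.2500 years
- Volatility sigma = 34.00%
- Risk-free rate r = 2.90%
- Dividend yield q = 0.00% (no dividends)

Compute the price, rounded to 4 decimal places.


d1 = (ln(S/K) + (r - q + 0.5*sigma^2) * T) / (sigma * sqrt(T)) = 0.74741480
d2 = d1 - sigma * sqrt(T) = 0.57741480
exp(-rT) = 0.99277622; exp(-qT) = 1.00000000
C = S_0 * exp(-qT) * N(d1) - K * exp(-rT) * N(d2)
N(d1) = 0.77259339; N(d2) = 0.71817036
C = 1.1000 * 1.00000000 * 0.77259339 - 0.9900 * 0.99277622 * 0.71817036 = 0.1440

Answer: Price = 0.1440


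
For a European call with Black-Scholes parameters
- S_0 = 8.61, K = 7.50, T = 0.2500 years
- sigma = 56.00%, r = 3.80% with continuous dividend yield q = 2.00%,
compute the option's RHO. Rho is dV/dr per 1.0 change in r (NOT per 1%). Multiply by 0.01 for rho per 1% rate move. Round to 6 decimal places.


Answer: Rho = 1.195968

Derivation:
d1 = 0.6490046353; d2 = 0.3690046353
phi(d1) = 0.3231812261; exp(-qT) = 0.9950124792; exp(-rT) = 0.9905449824
N(d2) = 0.6439378651
Rho = K*T*exp(-rT)*N(d2) = 7.5000 * 0.2500 * 0.9905449824 * 0.6439378651 = 1.195968


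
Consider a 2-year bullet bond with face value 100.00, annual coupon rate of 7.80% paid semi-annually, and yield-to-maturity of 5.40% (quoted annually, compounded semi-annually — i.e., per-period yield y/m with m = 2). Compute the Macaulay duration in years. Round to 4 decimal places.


Answer: Macaulay duration = 1.8929 years

Derivation:
Coupon per period c = face * coupon_rate / m = 3.900000
Periods per year m = 2; per-period yield y/m = 0.027000
Number of cashflows N = 4
Cashflows (t years, CF_t, discount factor 1/(1+y/m)^(m*t), PV):
  t = 0.5000: CF_t = 3.900000, DF = 0.973710, PV = 3.797468
  t = 1.0000: CF_t = 3.900000, DF = 0.948111, PV = 3.697632
  t = 1.5000: CF_t = 3.900000, DF = 0.923185, PV = 3.600421
  t = 2.0000: CF_t = 103.900000, DF = 0.898914, PV = 93.397182
Price P = sum_t PV_t = 104.492704
Macaulay numerator sum_t t * PV_t:
  t * PV_t at t = 0.5000: 1.898734
  t * PV_t at t = 1.0000: 3.697632
  t * PV_t at t = 1.5000: 5.400631
  t * PV_t at t = 2.0000: 186.794364
Macaulay duration D = (sum_t t * PV_t) / P = 197.791362 / 104.492704 = 1.892872


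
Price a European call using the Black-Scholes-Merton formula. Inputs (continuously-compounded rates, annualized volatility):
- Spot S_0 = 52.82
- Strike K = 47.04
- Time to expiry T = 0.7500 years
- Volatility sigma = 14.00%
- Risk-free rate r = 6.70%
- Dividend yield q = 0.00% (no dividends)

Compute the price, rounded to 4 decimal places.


Answer: Price = 8.3157

Derivation:
d1 = (ln(S/K) + (r - q + 0.5*sigma^2) * T) / (sigma * sqrt(T)) = 1.43093463
d2 = d1 - sigma * sqrt(T) = 1.30969107
exp(-rT) = 0.95099165; exp(-qT) = 1.00000000
C = S_0 * exp(-qT) * N(d1) - K * exp(-rT) * N(d2)
N(d1) = 0.92377552; N(d2) = 0.90484982
C = 52.8200 * 1.00000000 * 0.92377552 - 47.0400 * 0.95099165 * 0.90484982 = 8.3157


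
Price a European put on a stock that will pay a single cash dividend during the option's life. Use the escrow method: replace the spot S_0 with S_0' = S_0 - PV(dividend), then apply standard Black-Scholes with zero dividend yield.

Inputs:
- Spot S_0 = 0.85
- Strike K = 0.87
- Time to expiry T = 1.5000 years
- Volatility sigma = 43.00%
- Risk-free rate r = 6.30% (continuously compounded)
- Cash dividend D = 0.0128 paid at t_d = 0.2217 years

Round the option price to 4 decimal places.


PV(D) = D * exp(-r * t_d) = 0.0128 * 0.98612999 = 0.01262246
S_0' = S_0 - PV(D) = 0.8500 - 0.01262246 = 0.83737754
d1 = (ln(S_0'/K) + (r + sigma^2/2)*T) / (sigma*sqrt(T)) = 0.37018971
d2 = d1 - sigma*sqrt(T) = -0.15645059
exp(-rT) = 0.90982773
N(-d1) = 0.35562057; N(-d2) = 0.56216107
P = K * exp(-rT) * N(-d2) - S_0' * N(-d1) = 0.8700 * 0.90982773 * 0.56216107 - 0.83737754 * 0.35562057 = 0.1472

Answer: Price = 0.1472


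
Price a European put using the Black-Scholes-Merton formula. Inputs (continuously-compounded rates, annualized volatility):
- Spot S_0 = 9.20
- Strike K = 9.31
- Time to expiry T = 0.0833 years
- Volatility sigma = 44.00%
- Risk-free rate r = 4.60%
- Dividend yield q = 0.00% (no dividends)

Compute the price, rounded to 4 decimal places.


d1 = (ln(S/K) + (r - q + 0.5*sigma^2) * T) / (sigma * sqrt(T)) = 0.00007585
d2 = d1 - sigma * sqrt(T) = -0.12691580
exp(-rT) = 0.99617553; exp(-qT) = 1.00000000
P = K * exp(-rT) * N(-d2) - S_0 * exp(-qT) * N(-d1)
N(-d1) = 0.49996974; N(-d2) = 0.55049648
P = 9.3100 * 0.99617553 * 0.55049648 - 9.2000 * 1.00000000 * 0.49996974 = 0.5058

Answer: Price = 0.5058


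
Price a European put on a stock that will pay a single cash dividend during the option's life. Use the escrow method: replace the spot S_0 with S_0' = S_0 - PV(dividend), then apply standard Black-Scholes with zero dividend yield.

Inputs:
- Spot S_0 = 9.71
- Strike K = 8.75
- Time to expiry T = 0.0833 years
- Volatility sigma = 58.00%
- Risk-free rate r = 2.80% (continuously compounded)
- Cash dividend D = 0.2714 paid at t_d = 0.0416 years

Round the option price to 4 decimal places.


PV(D) = D * exp(-r * t_d) = 0.2714 * 0.99883588 = 0.27108406
S_0' = S_0 - PV(D) = 9.7100 - 0.27108406 = 9.43891594
d1 = (ln(S_0'/K) + (r + sigma^2/2)*T) / (sigma*sqrt(T)) = 0.55037006
d2 = d1 - sigma*sqrt(T) = 0.38297198
exp(-rT) = 0.99767032
N(-d1) = 0.29103279; N(-d2) = 0.35087027
P = K * exp(-rT) * N(-d2) - S_0' * N(-d1) = 8.7500 * 0.99767032 * 0.35087027 - 9.43891594 * 0.29103279 = 0.3159

Answer: Price = 0.3159


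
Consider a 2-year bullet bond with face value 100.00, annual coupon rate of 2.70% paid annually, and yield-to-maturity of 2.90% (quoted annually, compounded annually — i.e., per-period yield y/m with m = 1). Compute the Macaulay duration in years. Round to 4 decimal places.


Coupon per period c = face * coupon_rate / m = 2.700000
Periods per year m = 1; per-period yield y/m = 0.029000
Number of cashflows N = 2
Cashflows (t years, CF_t, discount factor 1/(1+y/m)^(m*t), PV):
  t = 1.0000: CF_t = 2.700000, DF = 0.971817, PV = 2.623907
  t = 2.0000: CF_t = 102.700000, DF = 0.944429, PV = 96.992844
Price P = sum_t PV_t = 99.616751
Macaulay numerator sum_t t * PV_t:
  t * PV_t at t = 1.0000: 2.623907
  t * PV_t at t = 2.0000: 193.985688
Macaulay duration D = (sum_t t * PV_t) / P = 196.609595 / 99.616751 = 1.973660

Answer: Macaulay duration = 1.9737 years


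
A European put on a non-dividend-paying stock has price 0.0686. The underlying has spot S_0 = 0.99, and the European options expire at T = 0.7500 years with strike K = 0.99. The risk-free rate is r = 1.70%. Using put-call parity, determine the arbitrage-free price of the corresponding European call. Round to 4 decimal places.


Answer: Call price = 0.0811

Derivation:
Put-call parity: C - P = S_0 * exp(-qT) - K * exp(-rT).
S_0 * exp(-qT) = 0.9900 * 1.00000000 = 0.99000000
K * exp(-rT) = 0.9900 * 0.98733094 = 0.97745763
C = P + S*exp(-qT) - K*exp(-rT)
C = 0.0686 + 0.99000000 - 0.97745763 = 0.0811


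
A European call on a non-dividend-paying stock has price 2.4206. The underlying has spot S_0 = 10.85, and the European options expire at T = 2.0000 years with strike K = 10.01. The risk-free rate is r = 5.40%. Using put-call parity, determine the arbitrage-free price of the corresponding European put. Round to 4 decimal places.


Put-call parity: C - P = S_0 * exp(-qT) - K * exp(-rT).
S_0 * exp(-qT) = 10.8500 * 1.00000000 = 10.85000000
K * exp(-rT) = 10.0100 * 0.89762760 = 8.98525224
P = C - S*exp(-qT) + K*exp(-rT)
P = 2.4206 - 10.85000000 + 8.98525224 = 0.5559

Answer: Put price = 0.5559


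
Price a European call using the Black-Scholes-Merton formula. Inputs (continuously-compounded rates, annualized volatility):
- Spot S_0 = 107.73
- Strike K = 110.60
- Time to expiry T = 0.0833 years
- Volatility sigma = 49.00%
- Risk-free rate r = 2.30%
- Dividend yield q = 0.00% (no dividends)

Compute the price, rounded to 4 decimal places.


Answer: Price = 4.9097

Derivation:
d1 = (ln(S/K) + (r - q + 0.5*sigma^2) * T) / (sigma * sqrt(T)) = -0.10165232
d2 = d1 - sigma * sqrt(T) = -0.24307484
exp(-rT) = 0.99808593; exp(-qT) = 1.00000000
C = S_0 * exp(-qT) * N(d1) - K * exp(-rT) * N(d2)
N(d1) = 0.45951633; N(d2) = 0.40397371
C = 107.7300 * 1.00000000 * 0.45951633 - 110.6000 * 0.99808593 * 0.40397371 = 4.9097


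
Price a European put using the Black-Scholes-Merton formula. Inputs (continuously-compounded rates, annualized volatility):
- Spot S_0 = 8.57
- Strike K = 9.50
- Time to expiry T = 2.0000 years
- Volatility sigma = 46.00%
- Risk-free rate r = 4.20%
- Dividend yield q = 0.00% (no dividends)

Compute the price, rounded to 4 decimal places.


Answer: Price = 2.2897

Derivation:
d1 = (ln(S/K) + (r - q + 0.5*sigma^2) * T) / (sigma * sqrt(T)) = 0.29602554
d2 = d1 - sigma * sqrt(T) = -0.35451270
exp(-rT) = 0.91943126; exp(-qT) = 1.00000000
P = K * exp(-rT) * N(-d2) - S_0 * exp(-qT) * N(-d1)
N(-d1) = 0.38360529; N(-d2) = 0.63852266
P = 9.5000 * 0.91943126 * 0.63852266 - 8.5700 * 1.00000000 * 0.38360529 = 2.2897


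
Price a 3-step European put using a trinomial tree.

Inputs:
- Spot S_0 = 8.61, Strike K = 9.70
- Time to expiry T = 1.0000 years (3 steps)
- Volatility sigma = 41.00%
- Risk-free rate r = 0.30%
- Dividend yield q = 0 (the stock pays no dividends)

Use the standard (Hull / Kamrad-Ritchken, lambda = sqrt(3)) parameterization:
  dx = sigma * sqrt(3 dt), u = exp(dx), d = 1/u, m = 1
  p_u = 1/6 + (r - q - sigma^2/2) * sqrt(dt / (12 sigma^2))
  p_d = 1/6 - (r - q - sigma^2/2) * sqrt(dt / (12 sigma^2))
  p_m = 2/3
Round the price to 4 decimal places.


dt = T/N = 0.333333; dx = sigma*sqrt(3*dt) = 0.410000
u = exp(dx) = 1.506818; d = 1/u = 0.663650
p_u = 0.133720, p_m = 0.666667, p_d = 0.199614
Discount per step: exp(-r*dt) = 0.999000
Stock lattice S(k, j) with j the centered position index:
  k=0: S(0,+0) = 8.6100
  k=1: S(1,-1) = 5.7140; S(1,+0) = 8.6100; S(1,+1) = 12.9737
  k=2: S(2,-2) = 3.7921; S(2,-1) = 5.7140; S(2,+0) = 8.6100; S(2,+1) = 12.9737; S(2,+2) = 19.5490
  k=3: S(3,-3) = 2.5166; S(3,-2) = 3.7921; S(3,-1) = 5.7140; S(3,+0) = 8.6100; S(3,+1) = 12.9737; S(3,+2) = 19.5490; S(3,+3) = 29.4568
Terminal payoffs V(N, j) = max(K - S_T, 0):
  V(3,-3) = 7.183361; V(3,-2) = 5.907883; V(3,-1) = 3.985971; V(3,+0) = 1.090000; V(3,+1) = 0.000000; V(3,+2) = 0.000000; V(3,+3) = 0.000000
Backward induction: V(k, j) = exp(-r*dt) * [p_u * V(k+1, j+1) + p_m * V(k+1, j) + p_d * V(k+1, j-1)]
  V(2,-2) = exp(-r*dt) * [p_u*3.985971 + p_m*5.907883 + p_d*7.183361] = 5.899587
  V(2,-1) = exp(-r*dt) * [p_u*1.090000 + p_m*3.985971 + p_d*5.907883] = 3.978383
  V(2,+0) = exp(-r*dt) * [p_u*0.000000 + p_m*1.090000 + p_d*3.985971] = 1.520800
  V(2,+1) = exp(-r*dt) * [p_u*0.000000 + p_m*0.000000 + p_d*1.090000] = 0.217362
  V(2,+2) = exp(-r*dt) * [p_u*0.000000 + p_m*0.000000 + p_d*0.000000] = 0.000000
  V(1,-1) = exp(-r*dt) * [p_u*1.520800 + p_m*3.978383 + p_d*5.899587] = 4.029224
  V(1,+0) = exp(-r*dt) * [p_u*0.217362 + p_m*1.520800 + p_d*3.978383] = 1.835236
  V(1,+1) = exp(-r*dt) * [p_u*0.000000 + p_m*0.217362 + p_d*1.520800] = 0.448032
  V(0,+0) = exp(-r*dt) * [p_u*0.448032 + p_m*1.835236 + p_d*4.029224] = 2.085604

Answer: Price = V(0,0) = 2.0856


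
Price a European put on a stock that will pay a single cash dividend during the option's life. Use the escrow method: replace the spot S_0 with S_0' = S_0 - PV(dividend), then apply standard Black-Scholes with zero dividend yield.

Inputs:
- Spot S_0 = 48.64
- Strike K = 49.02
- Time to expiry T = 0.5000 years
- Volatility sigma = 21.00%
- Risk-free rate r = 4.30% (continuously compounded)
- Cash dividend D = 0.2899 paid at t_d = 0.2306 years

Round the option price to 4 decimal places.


Answer: Price = 2.6668

Derivation:
PV(D) = D * exp(-r * t_d) = 0.2899 * 0.99013320 = 0.28703961
S_0' = S_0 - PV(D) = 48.6400 - 0.28703961 = 48.35296039
d1 = (ln(S_0'/K) + (r + sigma^2/2)*T) / (sigma*sqrt(T)) = 0.12676788
d2 = d1 - sigma*sqrt(T) = -0.02172454
exp(-rT) = 0.97872948
N(-d1) = 0.44956206; N(-d2) = 0.50866616
P = K * exp(-rT) * N(-d2) - S_0' * N(-d1) = 49.0200 * 0.97872948 * 0.50866616 - 48.35296039 * 0.44956206 = 2.6668


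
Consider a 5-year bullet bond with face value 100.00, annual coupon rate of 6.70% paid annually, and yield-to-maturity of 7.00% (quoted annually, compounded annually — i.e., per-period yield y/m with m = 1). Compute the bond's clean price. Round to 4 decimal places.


Answer: Price = 98.7699

Derivation:
Coupon per period c = face * coupon_rate / m = 6.700000
Periods per year m = 1; per-period yield y/m = 0.070000
Number of cashflows N = 5
Cashflows (t years, CF_t, discount factor 1/(1+y/m)^(m*t), PV):
  t = 1.0000: CF_t = 6.700000, DF = 0.934579, PV = 6.261682
  t = 2.0000: CF_t = 6.700000, DF = 0.873439, PV = 5.852039
  t = 3.0000: CF_t = 6.700000, DF = 0.816298, PV = 5.469196
  t = 4.0000: CF_t = 6.700000, DF = 0.762895, PV = 5.111398
  t = 5.0000: CF_t = 106.700000, DF = 0.712986, PV = 76.075625
Price P = sum_t PV_t = 98.769941


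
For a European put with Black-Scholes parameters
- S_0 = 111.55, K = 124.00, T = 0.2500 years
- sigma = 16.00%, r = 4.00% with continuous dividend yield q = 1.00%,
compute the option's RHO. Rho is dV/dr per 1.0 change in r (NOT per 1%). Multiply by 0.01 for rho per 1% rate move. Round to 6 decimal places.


Answer: Rho = -27.553462

Derivation:
d1 = -1.1888580591; d2 = -1.2688580591
phi(d1) = 0.1967876057; exp(-qT) = 0.9975031224; exp(-rT) = 0.9900498337
N(-d2) = 0.8977541534
Rho = -K*T*exp(-rT)*N(-d2) = -124.0000 * 0.2500 * 0.9900498337 * 0.8977541534 = -27.553462


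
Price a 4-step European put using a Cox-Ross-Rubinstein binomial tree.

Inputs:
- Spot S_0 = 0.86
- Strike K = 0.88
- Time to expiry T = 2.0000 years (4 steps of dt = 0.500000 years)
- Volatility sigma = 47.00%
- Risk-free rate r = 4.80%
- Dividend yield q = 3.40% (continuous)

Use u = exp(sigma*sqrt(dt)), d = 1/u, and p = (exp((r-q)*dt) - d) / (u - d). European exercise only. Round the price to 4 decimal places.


Answer: Price = V(0,0) = 0.1973

Derivation:
dt = T/N = 0.500000
u = exp(sigma*sqrt(dt)) = 1.394227; d = 1/u = 0.717243
p = (exp((r-q)*dt) - d) / (u - d) = 0.428048
Discount per step: exp(-r*dt) = 0.976286
Stock lattice S(k, i) with i counting down-moves:
  k=0: S(0,0) = 0.8600
  k=1: S(1,0) = 1.1990; S(1,1) = 0.6168
  k=2: S(2,0) = 1.6717; S(2,1) = 0.8600; S(2,2) = 0.4424
  k=3: S(3,0) = 2.3308; S(3,1) = 1.1990; S(3,2) = 0.6168; S(3,3) = 0.3173
  k=4: S(4,0) = 3.2496; S(4,1) = 1.6717; S(4,2) = 0.8600; S(4,3) = 0.4424; S(4,4) = 0.2276
Terminal payoffs V(N, i) = max(K - S_T, 0):
  V(4,0) = 0.000000; V(4,1) = 0.000000; V(4,2) = 0.020000; V(4,3) = 0.437583; V(4,4) = 0.652404
Backward induction: V(k, i) = exp(-r*dt) * [p * V(k+1, i) + (1-p) * V(k+1, i+1)].
  V(3,0) = exp(-r*dt) * [p*0.000000 + (1-p)*0.000000] = 0.000000
  V(3,1) = exp(-r*dt) * [p*0.000000 + (1-p)*0.020000] = 0.011168
  V(3,2) = exp(-r*dt) * [p*0.020000 + (1-p)*0.437583] = 0.252700
  V(3,3) = exp(-r*dt) * [p*0.437583 + (1-p)*0.652404] = 0.547160
  V(2,0) = exp(-r*dt) * [p*0.000000 + (1-p)*0.011168] = 0.006236
  V(2,1) = exp(-r*dt) * [p*0.011168 + (1-p)*0.252700] = 0.145772
  V(2,2) = exp(-r*dt) * [p*0.252700 + (1-p)*0.547160] = 0.411130
  V(1,0) = exp(-r*dt) * [p*0.006236 + (1-p)*0.145772] = 0.084003
  V(1,1) = exp(-r*dt) * [p*0.145772 + (1-p)*0.411130] = 0.290488
  V(0,0) = exp(-r*dt) * [p*0.084003 + (1-p)*0.290488] = 0.197310


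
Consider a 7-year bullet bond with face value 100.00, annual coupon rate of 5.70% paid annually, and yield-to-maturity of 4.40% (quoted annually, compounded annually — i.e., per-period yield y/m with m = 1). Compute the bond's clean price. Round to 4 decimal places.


Answer: Price = 107.6886

Derivation:
Coupon per period c = face * coupon_rate / m = 5.700000
Periods per year m = 1; per-period yield y/m = 0.044000
Number of cashflows N = 7
Cashflows (t years, CF_t, discount factor 1/(1+y/m)^(m*t), PV):
  t = 1.0000: CF_t = 5.700000, DF = 0.957854, PV = 5.459770
  t = 2.0000: CF_t = 5.700000, DF = 0.917485, PV = 5.229665
  t = 3.0000: CF_t = 5.700000, DF = 0.878817, PV = 5.009258
  t = 4.0000: CF_t = 5.700000, DF = 0.841779, PV = 4.798139
  t = 5.0000: CF_t = 5.700000, DF = 0.806302, PV = 4.595919
  t = 6.0000: CF_t = 5.700000, DF = 0.772320, PV = 4.402221
  t = 7.0000: CF_t = 105.700000, DF = 0.739770, PV = 78.193652
Price P = sum_t PV_t = 107.688624


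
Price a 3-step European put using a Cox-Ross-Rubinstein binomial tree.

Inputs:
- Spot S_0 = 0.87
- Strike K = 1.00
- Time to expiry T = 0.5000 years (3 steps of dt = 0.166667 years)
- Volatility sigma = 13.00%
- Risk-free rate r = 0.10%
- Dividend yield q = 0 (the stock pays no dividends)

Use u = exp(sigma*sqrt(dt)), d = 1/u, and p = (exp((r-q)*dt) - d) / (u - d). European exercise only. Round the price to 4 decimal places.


dt = T/N = 0.166667
u = exp(sigma*sqrt(dt)) = 1.054506; d = 1/u = 0.948311
p = (exp((r-q)*dt) - d) / (u - d) = 0.488305
Discount per step: exp(-r*dt) = 0.999833
Stock lattice S(k, i) with i counting down-moves:
  k=0: S(0,0) = 0.8700
  k=1: S(1,0) = 0.9174; S(1,1) = 0.8250
  k=2: S(2,0) = 0.9674; S(2,1) = 0.8700; S(2,2) = 0.7824
  k=3: S(3,0) = 1.0202; S(3,1) = 0.9174; S(3,2) = 0.8250; S(3,3) = 0.7419
Terminal payoffs V(N, i) = max(K - S_T, 0):
  V(3,0) = 0.000000; V(3,1) = 0.082580; V(3,2) = 0.174969; V(3,3) = 0.258054
Backward induction: V(k, i) = exp(-r*dt) * [p * V(k+1, i) + (1-p) * V(k+1, i+1)].
  V(2,0) = exp(-r*dt) * [p*0.000000 + (1-p)*0.082580] = 0.042249
  V(2,1) = exp(-r*dt) * [p*0.082580 + (1-p)*0.174969] = 0.129833
  V(2,2) = exp(-r*dt) * [p*0.174969 + (1-p)*0.258054] = 0.217447
  V(1,0) = exp(-r*dt) * [p*0.042249 + (1-p)*0.129833] = 0.087051
  V(1,1) = exp(-r*dt) * [p*0.129833 + (1-p)*0.217447] = 0.174636
  V(0,0) = exp(-r*dt) * [p*0.087051 + (1-p)*0.174636] = 0.131846

Answer: Price = V(0,0) = 0.1318


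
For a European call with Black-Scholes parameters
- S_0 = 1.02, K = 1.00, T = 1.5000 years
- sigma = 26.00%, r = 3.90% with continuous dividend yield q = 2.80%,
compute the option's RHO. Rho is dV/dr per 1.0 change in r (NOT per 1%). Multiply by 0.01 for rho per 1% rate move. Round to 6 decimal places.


d1 = 0.2732205682; d2 = -0.0452130984
phi(d1) = 0.3843263288; exp(-qT) = 0.9588697806; exp(-rT) = 0.9431782404
N(d2) = 0.4819687270
Rho = K*T*exp(-rT)*N(d2) = 1.0000 * 1.5000 * 0.9431782404 * 0.4819687270 = 0.681874

Answer: Rho = 0.681874


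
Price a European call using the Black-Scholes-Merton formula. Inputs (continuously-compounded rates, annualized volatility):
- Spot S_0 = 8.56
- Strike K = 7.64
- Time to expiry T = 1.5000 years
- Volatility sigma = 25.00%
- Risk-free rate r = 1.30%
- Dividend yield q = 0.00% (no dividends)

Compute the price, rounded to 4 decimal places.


d1 = (ln(S/K) + (r - q + 0.5*sigma^2) * T) / (sigma * sqrt(T)) = 0.58813094
d2 = d1 - sigma * sqrt(T) = 0.28194472
exp(-rT) = 0.98068890; exp(-qT) = 1.00000000
C = S_0 * exp(-qT) * N(d1) - K * exp(-rT) * N(d2)
N(d1) = 0.72177780; N(d2) = 0.61100705
C = 8.5600 * 1.00000000 * 0.72177780 - 7.6400 * 0.98068890 * 0.61100705 = 1.6005

Answer: Price = 1.6005


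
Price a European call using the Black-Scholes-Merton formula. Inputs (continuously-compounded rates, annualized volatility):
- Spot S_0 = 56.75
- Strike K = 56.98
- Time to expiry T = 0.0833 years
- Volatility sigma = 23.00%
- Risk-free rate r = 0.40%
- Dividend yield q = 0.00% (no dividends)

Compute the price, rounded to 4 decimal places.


Answer: Price = 1.4022

Derivation:
d1 = (ln(S/K) + (r - q + 0.5*sigma^2) * T) / (sigma * sqrt(T)) = -0.02271983
d2 = d1 - sigma * sqrt(T) = -0.08910183
exp(-rT) = 0.99966686; exp(-qT) = 1.00000000
C = S_0 * exp(-qT) * N(d1) - K * exp(-rT) * N(d2)
N(d1) = 0.49093688; N(d2) = 0.46450049
C = 56.7500 * 1.00000000 * 0.49093688 - 56.9800 * 0.99966686 * 0.46450049 = 1.4022


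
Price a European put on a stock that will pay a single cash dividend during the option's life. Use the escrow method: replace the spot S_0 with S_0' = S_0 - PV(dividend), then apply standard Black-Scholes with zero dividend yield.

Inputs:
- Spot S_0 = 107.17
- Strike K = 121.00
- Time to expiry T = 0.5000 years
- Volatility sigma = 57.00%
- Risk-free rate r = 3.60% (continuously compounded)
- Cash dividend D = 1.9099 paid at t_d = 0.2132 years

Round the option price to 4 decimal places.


PV(D) = D * exp(-r * t_d) = 1.9099 * 0.99235418 = 1.89529725
S_0' = S_0 - PV(D) = 107.1700 - 1.89529725 = 105.27470275
d1 = (ln(S_0'/K) + (r + sigma^2/2)*T) / (sigma*sqrt(T)) = -0.09922419
d2 = d1 - sigma*sqrt(T) = -0.50227505
exp(-rT) = 0.98216103
N(-d1) = 0.53951987; N(-d2) = 0.69226297
P = K * exp(-rT) * N(-d2) - S_0' * N(-d1) = 121.0000 * 0.98216103 * 0.69226297 - 105.27470275 * 0.53951987 = 25.4718

Answer: Price = 25.4718


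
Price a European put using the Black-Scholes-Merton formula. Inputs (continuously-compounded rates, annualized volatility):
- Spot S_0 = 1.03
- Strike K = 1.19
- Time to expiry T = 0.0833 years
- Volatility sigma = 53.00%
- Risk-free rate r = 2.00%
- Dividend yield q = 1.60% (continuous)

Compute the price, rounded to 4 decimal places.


d1 = (ln(S/K) + (r - q + 0.5*sigma^2) * T) / (sigma * sqrt(T)) = -0.86529533
d2 = d1 - sigma * sqrt(T) = -1.01826255
exp(-rT) = 0.99833539; exp(-qT) = 0.99866809
P = K * exp(-rT) * N(-d2) - S_0 * exp(-qT) * N(-d1)
N(-d1) = 0.80656164; N(-d2) = 0.84572340
P = 1.1900 * 0.99833539 * 0.84572340 - 1.0300 * 0.99866809 * 0.80656164 = 0.1751

Answer: Price = 0.1751


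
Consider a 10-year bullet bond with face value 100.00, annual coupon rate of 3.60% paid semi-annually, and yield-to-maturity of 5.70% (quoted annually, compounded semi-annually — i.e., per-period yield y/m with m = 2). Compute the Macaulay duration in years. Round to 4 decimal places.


Coupon per period c = face * coupon_rate / m = 1.800000
Periods per year m = 2; per-period yield y/m = 0.028500
Number of cashflows N = 20
Cashflows (t years, CF_t, discount factor 1/(1+y/m)^(m*t), PV):
  t = 0.5000: CF_t = 1.800000, DF = 0.972290, PV = 1.750122
  t = 1.0000: CF_t = 1.800000, DF = 0.945347, PV = 1.701625
  t = 1.5000: CF_t = 1.800000, DF = 0.919152, PV = 1.654473
  t = 2.0000: CF_t = 1.800000, DF = 0.893682, PV = 1.608627
  t = 2.5000: CF_t = 1.800000, DF = 0.868917, PV = 1.564051
  t = 3.0000: CF_t = 1.800000, DF = 0.844840, PV = 1.520711
  t = 3.5000: CF_t = 1.800000, DF = 0.821429, PV = 1.478572
  t = 4.0000: CF_t = 1.800000, DF = 0.798667, PV = 1.437600
  t = 4.5000: CF_t = 1.800000, DF = 0.776536, PV = 1.397764
  t = 5.0000: CF_t = 1.800000, DF = 0.755018, PV = 1.359032
  t = 5.5000: CF_t = 1.800000, DF = 0.734096, PV = 1.321372
  t = 6.0000: CF_t = 1.800000, DF = 0.713754, PV = 1.284757
  t = 6.5000: CF_t = 1.800000, DF = 0.693976, PV = 1.249156
  t = 7.0000: CF_t = 1.800000, DF = 0.674745, PV = 1.214542
  t = 7.5000: CF_t = 1.800000, DF = 0.656048, PV = 1.180886
  t = 8.0000: CF_t = 1.800000, DF = 0.637869, PV = 1.148164
  t = 8.5000: CF_t = 1.800000, DF = 0.620193, PV = 1.116348
  t = 9.0000: CF_t = 1.800000, DF = 0.603007, PV = 1.085413
  t = 9.5000: CF_t = 1.800000, DF = 0.586298, PV = 1.055336
  t = 10.0000: CF_t = 101.800000, DF = 0.570051, PV = 58.031241
Price P = sum_t PV_t = 84.159791
Macaulay numerator sum_t t * PV_t:
  t * PV_t at t = 0.5000: 0.875061
  t * PV_t at t = 1.0000: 1.701625
  t * PV_t at t = 1.5000: 2.481709
  t * PV_t at t = 2.0000: 3.217254
  t * PV_t at t = 2.5000: 3.910129
  t * PV_t at t = 3.0000: 4.562133
  t * PV_t at t = 3.5000: 5.175001
  t * PV_t at t = 4.0000: 5.750401
  t * PV_t at t = 4.5000: 6.289938
  t * PV_t at t = 5.0000: 6.795158
  t * PV_t at t = 5.5000: 7.267548
  t * PV_t at t = 6.0000: 7.708541
  t * PV_t at t = 6.5000: 8.119514
  t * PV_t at t = 7.0000: 8.501791
  t * PV_t at t = 7.5000: 8.856647
  t * PV_t at t = 8.0000: 9.185309
  t * PV_t at t = 8.5000: 9.488955
  t * PV_t at t = 9.0000: 9.768721
  t * PV_t at t = 9.5000: 10.025695
  t * PV_t at t = 10.0000: 580.312409
Macaulay duration D = (sum_t t * PV_t) / P = 699.993538 / 84.159791 = 8.317434

Answer: Macaulay duration = 8.3174 years


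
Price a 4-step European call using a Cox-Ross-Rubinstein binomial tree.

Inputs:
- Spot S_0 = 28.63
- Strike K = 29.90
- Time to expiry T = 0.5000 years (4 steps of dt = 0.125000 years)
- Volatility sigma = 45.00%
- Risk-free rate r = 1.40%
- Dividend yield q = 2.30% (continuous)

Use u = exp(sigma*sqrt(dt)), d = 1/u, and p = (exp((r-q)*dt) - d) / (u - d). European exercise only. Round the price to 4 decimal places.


Answer: Price = V(0,0) = 2.9910

Derivation:
dt = T/N = 0.125000
u = exp(sigma*sqrt(dt)) = 1.172454; d = 1/u = 0.852912
p = (exp((r-q)*dt) - d) / (u - d) = 0.456790
Discount per step: exp(-r*dt) = 0.998252
Stock lattice S(k, i) with i counting down-moves:
  k=0: S(0,0) = 28.6300
  k=1: S(1,0) = 33.5674; S(1,1) = 24.4189
  k=2: S(2,0) = 39.3562; S(2,1) = 28.6300; S(2,2) = 20.8271
  k=3: S(3,0) = 46.1433; S(3,1) = 33.5674; S(3,2) = 24.4189; S(3,3) = 17.7637
  k=4: S(4,0) = 54.1009; S(4,1) = 39.3562; S(4,2) = 28.6300; S(4,3) = 20.8271; S(4,4) = 15.1509
Terminal payoffs V(N, i) = max(S_T - K, 0):
  V(4,0) = 24.200922; V(4,1) = 9.456186; V(4,2) = 0.000000; V(4,3) = 0.000000; V(4,4) = 0.000000
Backward induction: V(k, i) = exp(-r*dt) * [p * V(k+1, i) + (1-p) * V(k+1, i+1)].
  V(3,0) = exp(-r*dt) * [p*24.200922 + (1-p)*9.456186] = 16.163127
  V(3,1) = exp(-r*dt) * [p*9.456186 + (1-p)*0.000000] = 4.311941
  V(3,2) = exp(-r*dt) * [p*0.000000 + (1-p)*0.000000] = 0.000000
  V(3,3) = exp(-r*dt) * [p*0.000000 + (1-p)*0.000000] = 0.000000
  V(2,0) = exp(-r*dt) * [p*16.163127 + (1-p)*4.311941] = 9.708443
  V(2,1) = exp(-r*dt) * [p*4.311941 + (1-p)*0.000000] = 1.966209
  V(2,2) = exp(-r*dt) * [p*0.000000 + (1-p)*0.000000] = 0.000000
  V(1,0) = exp(-r*dt) * [p*9.708443 + (1-p)*1.966209] = 5.493164
  V(1,1) = exp(-r*dt) * [p*1.966209 + (1-p)*0.000000] = 0.896575
  V(0,0) = exp(-r*dt) * [p*5.493164 + (1-p)*0.896575] = 2.991013


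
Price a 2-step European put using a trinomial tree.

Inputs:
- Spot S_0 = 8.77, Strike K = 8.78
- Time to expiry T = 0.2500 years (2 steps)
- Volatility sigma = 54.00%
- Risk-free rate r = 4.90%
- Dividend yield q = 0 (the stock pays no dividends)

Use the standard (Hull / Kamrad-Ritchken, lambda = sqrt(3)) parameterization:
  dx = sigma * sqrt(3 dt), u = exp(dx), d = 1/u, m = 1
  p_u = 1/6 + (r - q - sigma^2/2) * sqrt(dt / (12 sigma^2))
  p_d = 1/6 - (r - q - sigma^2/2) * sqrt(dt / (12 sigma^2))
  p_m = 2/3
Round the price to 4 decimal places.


dt = T/N = 0.125000; dx = sigma*sqrt(3*dt) = 0.330681
u = exp(dx) = 1.391916; d = 1/u = 0.718434
p_u = 0.148371, p_m = 0.666667, p_d = 0.184962
Discount per step: exp(-r*dt) = 0.993894
Stock lattice S(k, j) with j the centered position index:
  k=0: S(0,+0) = 8.7700
  k=1: S(1,-1) = 6.3007; S(1,+0) = 8.7700; S(1,+1) = 12.2071
  k=2: S(2,-2) = 4.5266; S(2,-1) = 6.3007; S(2,+0) = 8.7700; S(2,+1) = 12.2071; S(2,+2) = 16.9913
Terminal payoffs V(N, j) = max(K - S_T, 0):
  V(2,-2) = 4.253384; V(2,-1) = 2.479332; V(2,+0) = 0.010000; V(2,+1) = 0.000000; V(2,+2) = 0.000000
Backward induction: V(k, j) = exp(-r*dt) * [p_u * V(k+1, j+1) + p_m * V(k+1, j) + p_d * V(k+1, j-1)]
  V(1,-1) = exp(-r*dt) * [p_u*0.010000 + p_m*2.479332 + p_d*4.253384] = 2.426181
  V(1,+0) = exp(-r*dt) * [p_u*0.000000 + p_m*0.010000 + p_d*2.479332] = 0.462408
  V(1,+1) = exp(-r*dt) * [p_u*0.000000 + p_m*0.000000 + p_d*0.010000] = 0.001838
  V(0,+0) = exp(-r*dt) * [p_u*0.001838 + p_m*0.462408 + p_d*2.426181] = 0.752673

Answer: Price = V(0,0) = 0.7527


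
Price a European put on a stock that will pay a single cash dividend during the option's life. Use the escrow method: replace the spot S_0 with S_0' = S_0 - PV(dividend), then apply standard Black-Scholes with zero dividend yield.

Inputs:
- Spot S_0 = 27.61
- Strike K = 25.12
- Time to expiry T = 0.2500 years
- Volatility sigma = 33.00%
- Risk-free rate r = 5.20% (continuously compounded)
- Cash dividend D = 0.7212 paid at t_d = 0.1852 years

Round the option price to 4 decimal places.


Answer: Price = 0.8509

Derivation:
PV(D) = D * exp(-r * t_d) = 0.7212 * 0.99041582 = 0.71428789
S_0' = S_0 - PV(D) = 27.6100 - 0.71428789 = 26.89571211
d1 = (ln(S_0'/K) + (r + sigma^2/2)*T) / (sigma*sqrt(T)) = 0.57524261
d2 = d1 - sigma*sqrt(T) = 0.41024261
exp(-rT) = 0.98708414
N(-d1) = 0.28256361; N(-d2) = 0.34081399
P = K * exp(-rT) * N(-d2) - S_0' * N(-d1) = 25.1200 * 0.98708414 * 0.34081399 - 26.89571211 * 0.28256361 = 0.8509


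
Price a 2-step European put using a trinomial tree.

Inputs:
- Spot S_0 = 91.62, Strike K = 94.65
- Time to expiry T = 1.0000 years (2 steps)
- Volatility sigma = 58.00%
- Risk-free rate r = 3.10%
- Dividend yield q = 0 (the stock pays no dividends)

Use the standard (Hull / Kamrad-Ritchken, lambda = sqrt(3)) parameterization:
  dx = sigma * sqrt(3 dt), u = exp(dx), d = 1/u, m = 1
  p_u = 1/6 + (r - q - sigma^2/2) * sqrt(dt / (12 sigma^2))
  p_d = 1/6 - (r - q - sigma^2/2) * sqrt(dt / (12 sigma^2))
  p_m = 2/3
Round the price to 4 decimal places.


Answer: Price = V(0,0) = 18.4911

Derivation:
dt = T/N = 0.500000; dx = sigma*sqrt(3*dt) = 0.710352
u = exp(dx) = 2.034707; d = 1/u = 0.491471
p_u = 0.118381, p_m = 0.666667, p_d = 0.214953
Discount per step: exp(-r*dt) = 0.984620
Stock lattice S(k, j) with j the centered position index:
  k=0: S(0,+0) = 91.6200
  k=1: S(1,-1) = 45.0286; S(1,+0) = 91.6200; S(1,+1) = 186.4199
  k=2: S(2,-2) = 22.1303; S(2,-1) = 45.0286; S(2,+0) = 91.6200; S(2,+1) = 186.4199; S(2,+2) = 379.3099
Terminal payoffs V(N, j) = max(K - S_T, 0):
  V(2,-2) = 72.519748; V(2,-1) = 49.621413; V(2,+0) = 3.030000; V(2,+1) = 0.000000; V(2,+2) = 0.000000
Backward induction: V(k, j) = exp(-r*dt) * [p_u * V(k+1, j+1) + p_m * V(k+1, j) + p_d * V(k+1, j-1)]
  V(1,-1) = exp(-r*dt) * [p_u*3.030000 + p_m*49.621413 + p_d*72.519748] = 48.273869
  V(1,+0) = exp(-r*dt) * [p_u*0.000000 + p_m*3.030000 + p_d*49.621413] = 12.491130
  V(1,+1) = exp(-r*dt) * [p_u*0.000000 + p_m*0.000000 + p_d*3.030000] = 0.641289
  V(0,+0) = exp(-r*dt) * [p_u*0.641289 + p_m*12.491130 + p_d*48.273869] = 18.491085
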